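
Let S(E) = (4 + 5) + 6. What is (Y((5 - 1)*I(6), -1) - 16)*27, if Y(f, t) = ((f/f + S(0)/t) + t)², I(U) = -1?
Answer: 5643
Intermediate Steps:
S(E) = 15 (S(E) = 9 + 6 = 15)
Y(f, t) = (1 + t + 15/t)² (Y(f, t) = ((f/f + 15/t) + t)² = ((1 + 15/t) + t)² = (1 + t + 15/t)²)
(Y((5 - 1)*I(6), -1) - 16)*27 = ((15 - 1 + (-1)²)²/(-1)² - 16)*27 = (1*(15 - 1 + 1)² - 16)*27 = (1*15² - 16)*27 = (1*225 - 16)*27 = (225 - 16)*27 = 209*27 = 5643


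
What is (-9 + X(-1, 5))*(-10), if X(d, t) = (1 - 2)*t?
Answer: 140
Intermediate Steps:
X(d, t) = -t
(-9 + X(-1, 5))*(-10) = (-9 - 1*5)*(-10) = (-9 - 5)*(-10) = -14*(-10) = 140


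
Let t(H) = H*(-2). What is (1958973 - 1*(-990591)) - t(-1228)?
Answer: 2947108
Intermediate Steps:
t(H) = -2*H
(1958973 - 1*(-990591)) - t(-1228) = (1958973 - 1*(-990591)) - (-2)*(-1228) = (1958973 + 990591) - 1*2456 = 2949564 - 2456 = 2947108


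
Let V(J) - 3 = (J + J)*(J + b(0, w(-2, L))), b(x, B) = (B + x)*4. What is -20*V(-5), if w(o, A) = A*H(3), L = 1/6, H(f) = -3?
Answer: -1460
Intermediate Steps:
L = ⅙ ≈ 0.16667
w(o, A) = -3*A (w(o, A) = A*(-3) = -3*A)
b(x, B) = 4*B + 4*x
V(J) = 3 + 2*J*(-2 + J) (V(J) = 3 + (J + J)*(J + (4*(-3*⅙) + 4*0)) = 3 + (2*J)*(J + (4*(-½) + 0)) = 3 + (2*J)*(J + (-2 + 0)) = 3 + (2*J)*(J - 2) = 3 + (2*J)*(-2 + J) = 3 + 2*J*(-2 + J))
-20*V(-5) = -20*(3 - 4*(-5) + 2*(-5)²) = -20*(3 + 20 + 2*25) = -20*(3 + 20 + 50) = -20*73 = -1460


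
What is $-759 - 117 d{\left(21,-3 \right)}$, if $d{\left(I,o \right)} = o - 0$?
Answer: $-408$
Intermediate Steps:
$d{\left(I,o \right)} = o$ ($d{\left(I,o \right)} = o + 0 = o$)
$-759 - 117 d{\left(21,-3 \right)} = -759 - -351 = -759 + 351 = -408$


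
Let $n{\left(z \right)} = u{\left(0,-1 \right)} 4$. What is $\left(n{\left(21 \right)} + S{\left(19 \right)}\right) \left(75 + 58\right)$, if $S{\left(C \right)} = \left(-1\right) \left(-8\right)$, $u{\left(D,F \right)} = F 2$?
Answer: $0$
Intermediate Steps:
$u{\left(D,F \right)} = 2 F$
$S{\left(C \right)} = 8$
$n{\left(z \right)} = -8$ ($n{\left(z \right)} = 2 \left(-1\right) 4 = \left(-2\right) 4 = -8$)
$\left(n{\left(21 \right)} + S{\left(19 \right)}\right) \left(75 + 58\right) = \left(-8 + 8\right) \left(75 + 58\right) = 0 \cdot 133 = 0$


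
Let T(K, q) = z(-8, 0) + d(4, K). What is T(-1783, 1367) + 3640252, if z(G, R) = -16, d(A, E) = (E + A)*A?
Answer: 3633120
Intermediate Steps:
d(A, E) = A*(A + E) (d(A, E) = (A + E)*A = A*(A + E))
T(K, q) = 4*K (T(K, q) = -16 + 4*(4 + K) = -16 + (16 + 4*K) = 4*K)
T(-1783, 1367) + 3640252 = 4*(-1783) + 3640252 = -7132 + 3640252 = 3633120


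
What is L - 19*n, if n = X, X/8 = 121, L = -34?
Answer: -18426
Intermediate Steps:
X = 968 (X = 8*121 = 968)
n = 968
L - 19*n = -34 - 19*968 = -34 - 18392 = -18426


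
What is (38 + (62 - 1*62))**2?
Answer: 1444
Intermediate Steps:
(38 + (62 - 1*62))**2 = (38 + (62 - 62))**2 = (38 + 0)**2 = 38**2 = 1444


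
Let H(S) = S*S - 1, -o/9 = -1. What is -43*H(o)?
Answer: -3440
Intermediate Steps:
o = 9 (o = -9*(-1) = 9)
H(S) = -1 + S² (H(S) = S² - 1 = -1 + S²)
-43*H(o) = -43*(-1 + 9²) = -43*(-1 + 81) = -43*80 = -3440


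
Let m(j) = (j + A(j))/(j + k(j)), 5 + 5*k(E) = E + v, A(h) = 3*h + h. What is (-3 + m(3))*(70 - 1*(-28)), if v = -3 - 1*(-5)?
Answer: 196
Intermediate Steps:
v = 2 (v = -3 + 5 = 2)
A(h) = 4*h
k(E) = -3/5 + E/5 (k(E) = -1 + (E + 2)/5 = -1 + (2 + E)/5 = -1 + (2/5 + E/5) = -3/5 + E/5)
m(j) = 5*j/(-3/5 + 6*j/5) (m(j) = (j + 4*j)/(j + (-3/5 + j/5)) = (5*j)/(-3/5 + 6*j/5) = 5*j/(-3/5 + 6*j/5))
(-3 + m(3))*(70 - 1*(-28)) = (-3 + (25/3)*3/(-1 + 2*3))*(70 - 1*(-28)) = (-3 + (25/3)*3/(-1 + 6))*(70 + 28) = (-3 + (25/3)*3/5)*98 = (-3 + (25/3)*3*(1/5))*98 = (-3 + 5)*98 = 2*98 = 196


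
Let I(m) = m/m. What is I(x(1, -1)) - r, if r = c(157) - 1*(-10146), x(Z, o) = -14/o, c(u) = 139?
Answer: -10284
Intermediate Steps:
I(m) = 1
r = 10285 (r = 139 - 1*(-10146) = 139 + 10146 = 10285)
I(x(1, -1)) - r = 1 - 1*10285 = 1 - 10285 = -10284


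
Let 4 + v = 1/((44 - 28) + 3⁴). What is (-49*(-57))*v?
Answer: -1080891/97 ≈ -11143.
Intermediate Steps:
v = -387/97 (v = -4 + 1/((44 - 28) + 3⁴) = -4 + 1/(16 + 81) = -4 + 1/97 = -387/97 ≈ -3.9897)
(-49*(-57))*v = -49*(-57)*(-387/97) = 2793*(-387/97) = -1080891/97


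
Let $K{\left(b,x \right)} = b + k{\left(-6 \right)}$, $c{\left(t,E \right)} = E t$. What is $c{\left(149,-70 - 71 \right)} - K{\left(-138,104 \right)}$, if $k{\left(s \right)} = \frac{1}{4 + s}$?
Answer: $- \frac{41741}{2} \approx -20871.0$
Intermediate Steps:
$K{\left(b,x \right)} = - \frac{1}{2} + b$ ($K{\left(b,x \right)} = b + \frac{1}{4 - 6} = b + \frac{1}{-2} = b - \frac{1}{2} = - \frac{1}{2} + b$)
$c{\left(149,-70 - 71 \right)} - K{\left(-138,104 \right)} = \left(-70 - 71\right) 149 - \left(- \frac{1}{2} - 138\right) = \left(-70 - 71\right) 149 - - \frac{277}{2} = \left(-141\right) 149 + \frac{277}{2} = -21009 + \frac{277}{2} = - \frac{41741}{2}$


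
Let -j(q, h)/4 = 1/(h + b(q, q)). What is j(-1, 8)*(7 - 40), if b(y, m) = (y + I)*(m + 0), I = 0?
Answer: 44/3 ≈ 14.667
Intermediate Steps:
b(y, m) = m*y (b(y, m) = (y + 0)*(m + 0) = y*m = m*y)
j(q, h) = -4/(h + q**2) (j(q, h) = -4/(h + q*q) = -4/(h + q**2))
j(-1, 8)*(7 - 40) = (-4/(8 + (-1)**2))*(7 - 40) = -4/(8 + 1)*(-33) = -4/9*(-33) = 44/3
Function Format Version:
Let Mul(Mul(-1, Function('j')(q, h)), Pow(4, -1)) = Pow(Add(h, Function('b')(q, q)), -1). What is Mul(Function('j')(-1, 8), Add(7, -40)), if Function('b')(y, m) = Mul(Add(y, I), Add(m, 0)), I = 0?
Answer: Rational(44, 3) ≈ 14.667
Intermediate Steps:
Function('b')(y, m) = Mul(m, y) (Function('b')(y, m) = Mul(Add(y, 0), Add(m, 0)) = Mul(y, m) = Mul(m, y))
Function('j')(q, h) = Mul(-4, Pow(Add(h, Pow(q, 2)), -1)) (Function('j')(q, h) = Mul(-4, Pow(Add(h, Mul(q, q)), -1)) = Mul(-4, Pow(Add(h, Pow(q, 2)), -1)))
Mul(Function('j')(-1, 8), Add(7, -40)) = Mul(Mul(-4, Pow(Add(8, Pow(-1, 2)), -1)), Add(7, -40)) = Mul(Mul(-4, Pow(Add(8, 1), -1)), -33) = Mul(Mul(-4, Pow(9, -1)), -33) = Mul(Mul(-4, Rational(1, 9)), -33) = Mul(Rational(-4, 9), -33) = Rational(44, 3)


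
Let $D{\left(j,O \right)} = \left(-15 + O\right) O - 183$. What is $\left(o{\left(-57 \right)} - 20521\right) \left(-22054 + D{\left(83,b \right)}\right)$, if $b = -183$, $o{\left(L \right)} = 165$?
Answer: $-284922932$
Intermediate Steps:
$D{\left(j,O \right)} = -183 + O \left(-15 + O\right)$ ($D{\left(j,O \right)} = O \left(-15 + O\right) - 183 = -183 + O \left(-15 + O\right)$)
$\left(o{\left(-57 \right)} - 20521\right) \left(-22054 + D{\left(83,b \right)}\right) = \left(165 - 20521\right) \left(-22054 - \left(-2562 - 33489\right)\right) = - 20356 \left(-22054 + \left(-183 + 33489 + 2745\right)\right) = - 20356 \left(-22054 + 36051\right) = \left(-20356\right) 13997 = -284922932$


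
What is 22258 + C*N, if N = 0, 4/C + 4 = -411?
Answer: 22258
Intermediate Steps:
C = -4/415 (C = 4/(-4 - 411) = 4/(-415) = 4*(-1/415) = -4/415 ≈ -0.0096385)
22258 + C*N = 22258 - 4/415*0 = 22258 + 0 = 22258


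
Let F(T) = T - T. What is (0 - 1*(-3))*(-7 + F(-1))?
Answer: -21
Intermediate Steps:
F(T) = 0
(0 - 1*(-3))*(-7 + F(-1)) = (0 - 1*(-3))*(-7 + 0) = (0 + 3)*(-7) = 3*(-7) = -21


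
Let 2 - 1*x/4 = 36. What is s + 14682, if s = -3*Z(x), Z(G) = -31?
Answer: 14775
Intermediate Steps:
x = -136 (x = 8 - 4*36 = 8 - 144 = -136)
s = 93 (s = -3*(-31) = 93)
s + 14682 = 93 + 14682 = 14775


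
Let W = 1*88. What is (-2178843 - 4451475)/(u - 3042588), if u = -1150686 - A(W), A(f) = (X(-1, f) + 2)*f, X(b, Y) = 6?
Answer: 3315159/2096989 ≈ 1.5809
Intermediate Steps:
W = 88
A(f) = 8*f (A(f) = (6 + 2)*f = 8*f)
u = -1151390 (u = -1150686 - 8*88 = -1150686 - 1*704 = -1150686 - 704 = -1151390)
(-2178843 - 4451475)/(u - 3042588) = (-2178843 - 4451475)/(-1151390 - 3042588) = -6630318/(-4193978) = -6630318*(-1/4193978) = 3315159/2096989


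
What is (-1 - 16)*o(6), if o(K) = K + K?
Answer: -204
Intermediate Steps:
o(K) = 2*K
(-1 - 16)*o(6) = (-1 - 16)*(2*6) = -17*12 = -204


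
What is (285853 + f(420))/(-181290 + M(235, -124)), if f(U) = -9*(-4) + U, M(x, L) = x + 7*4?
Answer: -286309/181027 ≈ -1.5816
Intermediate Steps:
M(x, L) = 28 + x (M(x, L) = x + 28 = 28 + x)
f(U) = 36 + U
(285853 + f(420))/(-181290 + M(235, -124)) = (285853 + (36 + 420))/(-181290 + (28 + 235)) = (285853 + 456)/(-181290 + 263) = 286309/(-181027) = 286309*(-1/181027) = -286309/181027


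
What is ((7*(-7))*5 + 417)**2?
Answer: 29584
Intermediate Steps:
((7*(-7))*5 + 417)**2 = (-49*5 + 417)**2 = (-245 + 417)**2 = 172**2 = 29584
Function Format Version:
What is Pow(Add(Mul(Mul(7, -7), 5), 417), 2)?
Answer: 29584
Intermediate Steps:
Pow(Add(Mul(Mul(7, -7), 5), 417), 2) = Pow(Add(Mul(-49, 5), 417), 2) = Pow(Add(-245, 417), 2) = Pow(172, 2) = 29584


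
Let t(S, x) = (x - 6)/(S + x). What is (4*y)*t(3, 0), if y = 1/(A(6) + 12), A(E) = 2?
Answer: -4/7 ≈ -0.57143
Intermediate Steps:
t(S, x) = (-6 + x)/(S + x)
y = 1/14 (y = 1/(2 + 12) = 1/14 ≈ 0.071429)
(4*y)*t(3, 0) = (4*(1/14))*((-6 + 0)/(3 + 0)) = 2*(-6/3)/7 = 2*((⅓)*(-6))/7 = (2/7)*(-2) = -4/7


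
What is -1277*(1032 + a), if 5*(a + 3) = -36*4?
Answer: -6386277/5 ≈ -1.2773e+6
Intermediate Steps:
a = -159/5 (a = -3 + (-36*4)/5 = -3 + (⅕)*(-144) = -3 - 144/5 = -159/5 ≈ -31.800)
-1277*(1032 + a) = -1277*(1032 - 159/5) = -1277*5001/5 = -6386277/5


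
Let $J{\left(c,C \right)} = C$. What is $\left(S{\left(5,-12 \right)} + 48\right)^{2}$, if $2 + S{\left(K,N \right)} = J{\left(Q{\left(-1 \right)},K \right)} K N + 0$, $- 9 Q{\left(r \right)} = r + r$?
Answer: $64516$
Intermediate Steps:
$Q{\left(r \right)} = - \frac{2 r}{9}$ ($Q{\left(r \right)} = - \frac{r + r}{9} = - \frac{2 r}{9}$)
$S{\left(K,N \right)} = -2 + N K^{2}$ ($S{\left(K,N \right)} = -2 + \left(K K N + 0\right) = -2 + \left(K^{2} N + 0\right) = -2 + \left(N K^{2} + 0\right) = -2 + N K^{2}$)
$\left(S{\left(5,-12 \right)} + 48\right)^{2} = \left(\left(-2 - 12 \cdot 5^{2}\right) + 48\right)^{2} = \left(\left(-2 - 300\right) + 48\right)^{2} = \left(-302 + 48\right)^{2} = \left(-254\right)^{2} = 64516$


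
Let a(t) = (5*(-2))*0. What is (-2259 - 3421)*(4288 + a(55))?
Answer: -24355840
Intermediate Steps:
a(t) = 0 (a(t) = -10*0 = 0)
(-2259 - 3421)*(4288 + a(55)) = (-2259 - 3421)*(4288 + 0) = -5680*4288 = -24355840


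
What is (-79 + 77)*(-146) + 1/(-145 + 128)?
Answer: 4963/17 ≈ 291.94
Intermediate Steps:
(-79 + 77)*(-146) + 1/(-145 + 128) = -2*(-146) + 1/(-17) = 292 - 1/17 = 4963/17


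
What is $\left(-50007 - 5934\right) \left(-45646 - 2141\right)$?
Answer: $2673252567$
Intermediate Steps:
$\left(-50007 - 5934\right) \left(-45646 - 2141\right) = \left(-55941\right) \left(-47787\right) = 2673252567$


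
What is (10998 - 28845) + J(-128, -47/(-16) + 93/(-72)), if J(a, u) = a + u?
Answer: -862721/48 ≈ -17973.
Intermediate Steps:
(10998 - 28845) + J(-128, -47/(-16) + 93/(-72)) = (10998 - 28845) + (-128 + (-47/(-16) + 93/(-72))) = -17847 + (-128 + (-47*(-1/16) + 93*(-1/72))) = -17847 + (-128 + (47/16 - 31/24)) = -17847 + (-128 + 79/48) = -17847 - 6065/48 = -862721/48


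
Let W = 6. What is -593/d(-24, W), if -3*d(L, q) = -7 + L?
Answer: -1779/31 ≈ -57.387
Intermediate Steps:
d(L, q) = 7/3 - L/3 (d(L, q) = -(-7 + L)/3 = 7/3 - L/3)
-593/d(-24, W) = -593/(7/3 - ⅓*(-24)) = -593/(7/3 + 8) = -593/31/3 = -593*3/31 = -1779/31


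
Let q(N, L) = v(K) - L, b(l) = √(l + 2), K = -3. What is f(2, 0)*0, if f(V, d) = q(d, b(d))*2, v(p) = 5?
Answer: 0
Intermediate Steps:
b(l) = √(2 + l)
q(N, L) = 5 - L
f(V, d) = 10 - 2*√(2 + d) (f(V, d) = (5 - √(2 + d))*2 = 10 - 2*√(2 + d))
f(2, 0)*0 = (10 - 2*√(2 + 0))*0 = (10 - 2*√2)*0 = 0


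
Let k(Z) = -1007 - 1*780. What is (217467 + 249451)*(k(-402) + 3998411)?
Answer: 1866095684832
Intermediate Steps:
k(Z) = -1787 (k(Z) = -1007 - 780 = -1787)
(217467 + 249451)*(k(-402) + 3998411) = (217467 + 249451)*(-1787 + 3998411) = 466918*3996624 = 1866095684832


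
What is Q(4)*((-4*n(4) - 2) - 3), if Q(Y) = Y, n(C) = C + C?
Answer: -148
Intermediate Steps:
n(C) = 2*C
Q(4)*((-4*n(4) - 2) - 3) = 4*((-8*4 - 2) - 3) = 4*((-4*8 - 2) - 3) = 4*((-32 - 2) - 3) = 4*(-34 - 3) = 4*(-37) = -148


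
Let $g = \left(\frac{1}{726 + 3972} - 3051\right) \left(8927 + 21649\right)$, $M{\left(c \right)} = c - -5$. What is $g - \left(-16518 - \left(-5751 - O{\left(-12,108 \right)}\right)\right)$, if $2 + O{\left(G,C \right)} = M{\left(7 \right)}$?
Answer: $- \frac{73035587581}{783} \approx -9.3277 \cdot 10^{7}$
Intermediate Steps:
$M{\left(c \right)} = 5 + c$ ($M{\left(c \right)} = c + 5 = 5 + c$)
$O{\left(G,C \right)} = 10$ ($O{\left(G,C \right)} = -2 + \left(5 + 7\right) = -2 + 12 = 10$)
$g = - \frac{73044010312}{783}$ ($g = \left(\frac{1}{4698} - 3051\right) 30576 = \left(- \frac{14333597}{4698}\right) 30576 = - \frac{73044010312}{783} \approx -9.3287 \cdot 10^{7}$)
$g - \left(-16518 - \left(-5751 - O{\left(-12,108 \right)}\right)\right) = - \frac{73044010312}{783} - \left(-16518 - \left(-5751 - 10\right)\right) = - \frac{73044010312}{783} - \left(-16518 - -5761\right) = - \frac{73044010312}{783} - \left(-16518 + 5761\right) = - \frac{73044010312}{783} - -10757 = - \frac{73044010312}{783} + 10757 = - \frac{73035587581}{783}$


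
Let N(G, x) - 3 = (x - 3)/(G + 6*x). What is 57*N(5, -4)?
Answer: 192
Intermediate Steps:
N(G, x) = 3 + (-3 + x)/(G + 6*x) (N(G, x) = 3 + (x - 3)/(G + 6*x) = 3 + (-3 + x)/(G + 6*x))
57*N(5, -4) = 57*((-3 + 3*5 + 19*(-4))/(5 + 6*(-4))) = 57*((-3 + 15 - 76)/(5 - 24)) = 57*(-64/(-19)) = 57*(-1/19*(-64)) = 57*(64/19) = 192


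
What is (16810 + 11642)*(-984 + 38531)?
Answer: 1068287244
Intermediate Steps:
(16810 + 11642)*(-984 + 38531) = 28452*37547 = 1068287244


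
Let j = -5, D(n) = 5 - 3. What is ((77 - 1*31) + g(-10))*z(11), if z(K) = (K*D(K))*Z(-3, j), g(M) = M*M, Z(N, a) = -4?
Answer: -12848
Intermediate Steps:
D(n) = 2
g(M) = M²
z(K) = -8*K (z(K) = (K*2)*(-4) = (2*K)*(-4) = -8*K)
((77 - 1*31) + g(-10))*z(11) = ((77 - 1*31) + (-10)²)*(-8*11) = ((77 - 31) + 100)*(-88) = (46 + 100)*(-88) = 146*(-88) = -12848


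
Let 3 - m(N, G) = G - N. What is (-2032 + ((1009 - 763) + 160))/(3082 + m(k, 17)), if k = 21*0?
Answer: -813/1534 ≈ -0.52999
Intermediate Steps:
k = 0
m(N, G) = 3 + N - G (m(N, G) = 3 - (G - N) = 3 + (N - G) = 3 + N - G)
(-2032 + ((1009 - 763) + 160))/(3082 + m(k, 17)) = (-2032 + ((1009 - 763) + 160))/(3082 + (3 + 0 - 1*17)) = (-2032 + (246 + 160))/(3082 + (3 + 0 - 17)) = (-2032 + 406)/(3082 - 14) = -1626/3068 = -1626*1/3068 = -813/1534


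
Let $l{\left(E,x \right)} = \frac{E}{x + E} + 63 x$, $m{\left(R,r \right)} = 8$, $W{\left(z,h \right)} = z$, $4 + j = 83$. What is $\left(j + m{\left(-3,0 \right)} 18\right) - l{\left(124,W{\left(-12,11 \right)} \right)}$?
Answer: $\frac{27381}{28} \approx 977.89$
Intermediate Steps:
$j = 79$ ($j = -4 + 83 = 79$)
$l{\left(E,x \right)} = 63 x + \frac{E}{E + x}$ ($l{\left(E,x \right)} = \frac{E}{E + x} + 63 x = 63 x + \frac{E}{E + x}$)
$\left(j + m{\left(-3,0 \right)} 18\right) - l{\left(124,W{\left(-12,11 \right)} \right)} = \left(79 + 8 \cdot 18\right) - \frac{124 + 63 \left(-12\right)^{2} + 63 \cdot 124 \left(-12\right)}{124 - 12} = \left(79 + 144\right) - \frac{124 + 63 \cdot 144 - 93744}{112} = 223 - \frac{124 + 9072 - 93744}{112} = 223 - \frac{1}{112} \left(-84548\right) = 223 - - \frac{21137}{28} = 223 + \frac{21137}{28} = \frac{27381}{28}$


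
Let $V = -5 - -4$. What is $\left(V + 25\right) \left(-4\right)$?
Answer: $-96$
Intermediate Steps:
$V = -1$ ($V = -5 + 4 = -1$)
$\left(V + 25\right) \left(-4\right) = \left(-1 + 25\right) \left(-4\right) = 24 \left(-4\right) = -96$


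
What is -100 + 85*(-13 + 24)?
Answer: 835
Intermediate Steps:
-100 + 85*(-13 + 24) = -100 + 85*11 = -100 + 935 = 835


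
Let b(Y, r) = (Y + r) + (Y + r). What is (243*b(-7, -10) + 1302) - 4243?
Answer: -11203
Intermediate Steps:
b(Y, r) = 2*Y + 2*r
(243*b(-7, -10) + 1302) - 4243 = (243*(2*(-7) + 2*(-10)) + 1302) - 4243 = (243*(-14 - 20) + 1302) - 4243 = (243*(-34) + 1302) - 4243 = (-8262 + 1302) - 4243 = -6960 - 4243 = -11203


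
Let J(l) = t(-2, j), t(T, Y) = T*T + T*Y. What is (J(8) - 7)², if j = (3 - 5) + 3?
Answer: 25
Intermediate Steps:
j = 1 (j = -2 + 3 = 1)
t(T, Y) = T² + T*Y
J(l) = 2 (J(l) = -2*(-2 + 1) = -2*(-1) = 2)
(J(8) - 7)² = (2 - 7)² = (-5)² = 25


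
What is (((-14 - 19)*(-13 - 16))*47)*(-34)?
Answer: -1529286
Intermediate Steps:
(((-14 - 19)*(-13 - 16))*47)*(-34) = (-33*(-29)*47)*(-34) = (957*47)*(-34) = 44979*(-34) = -1529286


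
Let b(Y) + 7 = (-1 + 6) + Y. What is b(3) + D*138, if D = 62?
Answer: 8557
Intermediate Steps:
b(Y) = -2 + Y (b(Y) = -7 + ((-1 + 6) + Y) = -7 + (5 + Y) = -2 + Y)
b(3) + D*138 = (-2 + 3) + 62*138 = 1 + 8556 = 8557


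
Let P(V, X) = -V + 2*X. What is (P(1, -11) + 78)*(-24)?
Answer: -1320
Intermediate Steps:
(P(1, -11) + 78)*(-24) = ((-1*1 + 2*(-11)) + 78)*(-24) = ((-1 - 22) + 78)*(-24) = (-23 + 78)*(-24) = 55*(-24) = -1320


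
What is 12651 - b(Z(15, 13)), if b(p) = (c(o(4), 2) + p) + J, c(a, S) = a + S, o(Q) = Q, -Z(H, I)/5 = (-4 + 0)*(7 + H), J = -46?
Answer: 12251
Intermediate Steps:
Z(H, I) = 140 + 20*H (Z(H, I) = -5*(-4 + 0)*(7 + H) = -(-20)*(7 + H) = -5*(-28 - 4*H) = 140 + 20*H)
c(a, S) = S + a
b(p) = -40 + p (b(p) = ((2 + 4) + p) - 46 = (6 + p) - 46 = -40 + p)
12651 - b(Z(15, 13)) = 12651 - (-40 + (140 + 20*15)) = 12651 - (-40 + (140 + 300)) = 12651 - (-40 + 440) = 12651 - 1*400 = 12651 - 400 = 12251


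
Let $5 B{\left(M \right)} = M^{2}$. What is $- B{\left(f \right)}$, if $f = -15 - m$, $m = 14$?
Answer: $- \frac{841}{5} \approx -168.2$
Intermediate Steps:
$f = -29$ ($f = -15 - 14 = -29$)
$B{\left(M \right)} = \frac{M^{2}}{5}$
$- B{\left(f \right)} = - \frac{\left(-29\right)^{2}}{5} = - \frac{841}{5}$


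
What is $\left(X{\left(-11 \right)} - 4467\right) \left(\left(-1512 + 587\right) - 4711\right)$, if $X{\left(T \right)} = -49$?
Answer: $25452176$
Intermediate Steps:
$\left(X{\left(-11 \right)} - 4467\right) \left(\left(-1512 + 587\right) - 4711\right) = \left(-49 - 4467\right) \left(\left(-1512 + 587\right) - 4711\right) = - 4516 \left(-925 - 4711\right) = \left(-4516\right) \left(-5636\right) = 25452176$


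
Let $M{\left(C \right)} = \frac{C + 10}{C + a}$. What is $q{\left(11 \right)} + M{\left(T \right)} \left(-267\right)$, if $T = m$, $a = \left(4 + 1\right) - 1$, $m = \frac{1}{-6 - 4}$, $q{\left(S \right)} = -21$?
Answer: $- \frac{9084}{13} \approx -698.77$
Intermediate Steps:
$m = - \frac{1}{10}$ ($m = \frac{1}{-10} = - \frac{1}{10} \approx -0.1$)
$a = 4$ ($a = 5 - 1 = 4$)
$T = - \frac{1}{10} \approx -0.1$
$M{\left(C \right)} = \frac{10 + C}{4 + C}$ ($M{\left(C \right)} = \frac{C + 10}{C + 4} = \frac{10 + C}{4 + C}$)
$q{\left(11 \right)} + M{\left(T \right)} \left(-267\right) = -21 + \frac{10 - \frac{1}{10}}{4 - \frac{1}{10}} \left(-267\right) = -21 + \frac{1}{\frac{39}{10}} \cdot \frac{99}{10} \left(-267\right) = -21 + \frac{10}{39} \cdot \frac{99}{10} \left(-267\right) = -21 + \frac{33}{13} \left(-267\right) = -21 - \frac{8811}{13} = - \frac{9084}{13}$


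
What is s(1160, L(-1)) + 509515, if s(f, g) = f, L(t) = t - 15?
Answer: 510675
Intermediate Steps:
L(t) = -15 + t
s(1160, L(-1)) + 509515 = 1160 + 509515 = 510675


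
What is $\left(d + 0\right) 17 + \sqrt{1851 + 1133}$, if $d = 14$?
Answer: $238 + 2 \sqrt{746} \approx 292.63$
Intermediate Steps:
$\left(d + 0\right) 17 + \sqrt{1851 + 1133} = \left(14 + 0\right) 17 + \sqrt{1851 + 1133} = 14 \cdot 17 + \sqrt{2984} = 238 + 2 \sqrt{746}$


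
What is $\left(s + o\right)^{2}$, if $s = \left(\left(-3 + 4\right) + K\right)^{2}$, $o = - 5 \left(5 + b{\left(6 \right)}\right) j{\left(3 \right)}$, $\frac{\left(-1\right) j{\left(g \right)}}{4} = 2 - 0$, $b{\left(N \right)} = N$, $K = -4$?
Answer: $201601$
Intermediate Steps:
$j{\left(g \right)} = -8$ ($j{\left(g \right)} = - 4 \left(2 - 0\right) = - 4 \left(2 + 0\right) = \left(-4\right) 2 = -8$)
$o = 440$ ($o = - 5 \left(5 + 6\right) \left(-8\right) = - 5 \cdot 11 \left(-8\right) = \left(-5\right) \left(-88\right) = 440$)
$s = 9$ ($s = \left(\left(-3 + 4\right) - 4\right)^{2} = \left(1 - 4\right)^{2} = \left(-3\right)^{2} = 9$)
$\left(s + o\right)^{2} = \left(9 + 440\right)^{2} = 449^{2} = 201601$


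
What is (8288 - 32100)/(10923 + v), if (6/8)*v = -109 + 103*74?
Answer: -71436/62821 ≈ -1.1371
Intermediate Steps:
v = 30052/3 (v = 4*(-109 + 103*74)/3 = 4*(-109 + 7622)/3 = (4/3)*7513 = 30052/3 ≈ 10017.)
(8288 - 32100)/(10923 + v) = (8288 - 32100)/(10923 + 30052/3) = -23812/62821/3 = -23812*3/62821 = -71436/62821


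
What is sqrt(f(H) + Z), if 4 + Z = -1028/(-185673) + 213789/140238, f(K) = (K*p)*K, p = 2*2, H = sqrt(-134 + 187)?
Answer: sqrt(3976963013003223382)/137769366 ≈ 14.475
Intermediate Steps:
H = sqrt(53) ≈ 7.2801
p = 4
f(K) = 4*K**2 (f(K) = (K*4)*K = (4*K)*K = 4*K**2)
Z = -7146070115/2893156686 (Z = -4 + (-1028/(-185673) + 213789/140238) = -4 + (-1028*(-1/185673) + 213789*(1/140238)) = -4 + (1028/185673 + 71263/46746) = -4 + 4426556629/2893156686 = -7146070115/2893156686 ≈ -2.4700)
sqrt(f(H) + Z) = sqrt(4*(sqrt(53))**2 - 7146070115/2893156686) = sqrt(4*53 - 7146070115/2893156686) = sqrt(212 - 7146070115/2893156686) = sqrt(606203147317/2893156686) = sqrt(3976963013003223382)/137769366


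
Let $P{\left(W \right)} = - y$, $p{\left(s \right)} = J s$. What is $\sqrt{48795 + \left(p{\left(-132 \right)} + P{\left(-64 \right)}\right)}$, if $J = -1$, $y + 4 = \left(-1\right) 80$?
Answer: $31 \sqrt{51} \approx 221.38$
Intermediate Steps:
$y = -84$ ($y = -4 - 80 = -84$)
$p{\left(s \right)} = - s$
$P{\left(W \right)} = 84$ ($P{\left(W \right)} = \left(-1\right) \left(-84\right) = 84$)
$\sqrt{48795 + \left(p{\left(-132 \right)} + P{\left(-64 \right)}\right)} = \sqrt{48795 + \left(\left(-1\right) \left(-132\right) + 84\right)} = \sqrt{48795 + \left(132 + 84\right)} = \sqrt{48795 + 216} = \sqrt{49011} = 31 \sqrt{51}$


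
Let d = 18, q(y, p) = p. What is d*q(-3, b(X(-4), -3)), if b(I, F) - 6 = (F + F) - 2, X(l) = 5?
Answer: -36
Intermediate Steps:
b(I, F) = 4 + 2*F (b(I, F) = 6 + ((F + F) - 2) = 6 + (2*F - 2) = 6 + (-2 + 2*F) = 4 + 2*F)
d*q(-3, b(X(-4), -3)) = 18*(4 + 2*(-3)) = 18*(4 - 6) = 18*(-2) = -36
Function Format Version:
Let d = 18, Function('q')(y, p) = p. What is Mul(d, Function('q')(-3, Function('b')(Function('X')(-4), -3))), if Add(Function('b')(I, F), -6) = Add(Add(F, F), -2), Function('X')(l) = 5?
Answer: -36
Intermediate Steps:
Function('b')(I, F) = Add(4, Mul(2, F)) (Function('b')(I, F) = Add(6, Add(Add(F, F), -2)) = Add(6, Add(Mul(2, F), -2)) = Add(6, Add(-2, Mul(2, F))) = Add(4, Mul(2, F)))
Mul(d, Function('q')(-3, Function('b')(Function('X')(-4), -3))) = Mul(18, Add(4, Mul(2, -3))) = Mul(18, Add(4, -6)) = Mul(18, -2) = -36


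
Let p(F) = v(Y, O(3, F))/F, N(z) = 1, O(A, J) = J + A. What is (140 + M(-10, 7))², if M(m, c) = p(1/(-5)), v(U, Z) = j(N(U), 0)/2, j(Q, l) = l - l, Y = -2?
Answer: 19600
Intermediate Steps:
O(A, J) = A + J
j(Q, l) = 0
v(U, Z) = 0 (v(U, Z) = 0/2 = 0*(½) = 0)
p(F) = 0 (p(F) = 0/F = 0)
M(m, c) = 0
(140 + M(-10, 7))² = (140 + 0)² = 140² = 19600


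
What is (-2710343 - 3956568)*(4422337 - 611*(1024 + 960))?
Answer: -21401537670943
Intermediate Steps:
(-2710343 - 3956568)*(4422337 - 611*(1024 + 960)) = -6666911*(4422337 - 611*1984) = -6666911*(4422337 - 1212224) = -6666911*3210113 = -21401537670943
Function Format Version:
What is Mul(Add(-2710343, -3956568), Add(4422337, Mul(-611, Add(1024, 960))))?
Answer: -21401537670943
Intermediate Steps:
Mul(Add(-2710343, -3956568), Add(4422337, Mul(-611, Add(1024, 960)))) = Mul(-6666911, Add(4422337, Mul(-611, 1984))) = Mul(-6666911, Add(4422337, -1212224)) = Mul(-6666911, 3210113) = -21401537670943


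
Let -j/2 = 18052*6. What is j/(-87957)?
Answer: 72208/29319 ≈ 2.4628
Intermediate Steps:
j = -216624 (j = -36104*6 = -2*108312 = -216624)
j/(-87957) = -216624/(-87957) = -216624*(-1/87957) = 72208/29319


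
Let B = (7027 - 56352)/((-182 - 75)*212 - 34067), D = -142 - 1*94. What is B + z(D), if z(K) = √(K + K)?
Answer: 49325/88551 + 2*I*√118 ≈ 0.55702 + 21.726*I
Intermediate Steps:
D = -236 (D = -142 - 94 = -236)
z(K) = √2*√K (z(K) = √(2*K) = √2*√K)
B = 49325/88551 (B = -49325/(-257*212 - 34067) = -49325/(-54484 - 34067) = -49325/(-88551) = -49325*(-1/88551) = 49325/88551 ≈ 0.55702)
B + z(D) = 49325/88551 + √2*√(-236) = 49325/88551 + √2*(2*I*√59) = 49325/88551 + 2*I*√118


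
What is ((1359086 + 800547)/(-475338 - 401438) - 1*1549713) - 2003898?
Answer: -3115722997769/876776 ≈ -3.5536e+6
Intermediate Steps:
((1359086 + 800547)/(-475338 - 401438) - 1*1549713) - 2003898 = (2159633/(-876776) - 1549713) - 2003898 = (2159633*(-1/876776) - 1549713) - 2003898 = (-2159633/876776 - 1549713) - 2003898 = -1358753324921/876776 - 2003898 = -3115722997769/876776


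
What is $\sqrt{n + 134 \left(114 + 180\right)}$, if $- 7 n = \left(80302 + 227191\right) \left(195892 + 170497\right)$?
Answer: $\frac{i \sqrt{788632439035}}{7} \approx 1.2686 \cdot 10^{5} i$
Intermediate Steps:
$n = - \frac{112662052777}{7}$ ($n = - \frac{\left(80302 + 227191\right) \left(195892 + 170497\right)}{7} = - \frac{307493 \cdot 366389}{7} = \left(- \frac{1}{7}\right) 112662052777 = - \frac{112662052777}{7} \approx -1.6095 \cdot 10^{10}$)
$\sqrt{n + 134 \left(114 + 180\right)} = \sqrt{- \frac{112662052777}{7} + 134 \left(114 + 180\right)} = \sqrt{- \frac{112662052777}{7} + 134 \cdot 294} = \sqrt{- \frac{112662052777}{7} + 39396} = \sqrt{- \frac{112661777005}{7}} = \frac{i \sqrt{788632439035}}{7}$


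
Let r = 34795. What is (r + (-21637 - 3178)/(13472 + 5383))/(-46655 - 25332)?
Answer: -131206982/271462977 ≈ -0.48333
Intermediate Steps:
(r + (-21637 - 3178)/(13472 + 5383))/(-46655 - 25332) = (34795 + (-21637 - 3178)/(13472 + 5383))/(-46655 - 25332) = (34795 - 24815/18855)/(-71987) = (34795 - 24815*1/18855)*(-1/71987) = (34795 - 4963/3771)*(-1/71987) = (131206982/3771)*(-1/71987) = -131206982/271462977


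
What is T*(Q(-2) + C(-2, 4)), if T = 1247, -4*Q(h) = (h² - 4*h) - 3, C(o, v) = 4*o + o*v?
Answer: -91031/4 ≈ -22758.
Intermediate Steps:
Q(h) = ¾ + h - h²/4 (Q(h) = -((h² - 4*h) - 3)/4 = -(-3 + h² - 4*h)/4 = ¾ + h - h²/4)
T*(Q(-2) + C(-2, 4)) = 1247*((¾ - 2 - ¼*(-2)²) - 2*(4 + 4)) = 1247*((¾ - 2 - ¼*4) - 2*8) = 1247*((¾ - 2 - 1) - 16) = 1247*(-9/4 - 16) = 1247*(-73/4) = -91031/4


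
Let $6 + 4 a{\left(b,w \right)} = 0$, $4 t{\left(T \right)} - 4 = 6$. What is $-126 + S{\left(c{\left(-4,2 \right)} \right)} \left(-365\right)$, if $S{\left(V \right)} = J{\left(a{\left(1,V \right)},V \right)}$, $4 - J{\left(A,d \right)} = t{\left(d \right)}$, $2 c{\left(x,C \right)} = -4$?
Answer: $- \frac{1347}{2} \approx -673.5$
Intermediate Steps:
$t{\left(T \right)} = \frac{5}{2}$ ($t{\left(T \right)} = 1 + \frac{1}{4} \cdot 6 = 1 + \frac{3}{2} = \frac{5}{2}$)
$c{\left(x,C \right)} = -2$ ($c{\left(x,C \right)} = \frac{1}{2} \left(-4\right) = -2$)
$a{\left(b,w \right)} = - \frac{3}{2}$ ($a{\left(b,w \right)} = - \frac{3}{2} + \frac{1}{4} \cdot 0 = - \frac{3}{2} + 0 = - \frac{3}{2}$)
$J{\left(A,d \right)} = \frac{3}{2}$ ($J{\left(A,d \right)} = 4 - \frac{5}{2} = \frac{3}{2}$)
$S{\left(V \right)} = \frac{3}{2}$
$-126 + S{\left(c{\left(-4,2 \right)} \right)} \left(-365\right) = -126 + \frac{3}{2} \left(-365\right) = -126 - \frac{1095}{2} = - \frac{1347}{2}$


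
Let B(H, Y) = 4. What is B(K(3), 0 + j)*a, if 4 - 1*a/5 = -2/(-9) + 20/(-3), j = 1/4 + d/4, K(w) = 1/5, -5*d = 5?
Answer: 1880/9 ≈ 208.89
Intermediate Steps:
d = -1 (d = -1/5*5 = -1)
K(w) = 1/5
j = 0 (j = 1/4 - 1/4 = 0)
a = 470/9 (a = 20 - 5*(-2/(-9) + 20/(-3)) = 20 - 5*(-2*(-1/9) + 20*(-1/3)) = 20 - 5*(2/9 - 20/3) = 20 - 5*(-58/9) = 20 + 290/9 = 470/9 ≈ 52.222)
B(K(3), 0 + j)*a = 4*(470/9) = 1880/9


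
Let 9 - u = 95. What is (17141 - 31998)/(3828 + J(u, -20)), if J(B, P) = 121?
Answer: -14857/3949 ≈ -3.7622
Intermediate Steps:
u = -86 (u = 9 - 1*95 = 9 - 95 = -86)
(17141 - 31998)/(3828 + J(u, -20)) = (17141 - 31998)/(3828 + 121) = -14857/3949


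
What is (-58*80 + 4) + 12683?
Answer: 8047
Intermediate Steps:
(-58*80 + 4) + 12683 = (-4640 + 4) + 12683 = -4636 + 12683 = 8047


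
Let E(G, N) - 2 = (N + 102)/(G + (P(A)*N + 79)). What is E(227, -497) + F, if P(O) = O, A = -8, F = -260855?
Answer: -1116972941/4282 ≈ -2.6085e+5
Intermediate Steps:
E(G, N) = 2 + (102 + N)/(79 + G - 8*N) (E(G, N) = 2 + (N + 102)/(G + (-8*N + 79)) = 2 + (102 + N)/(G + (79 - 8*N)) = 2 + (102 + N)/(79 + G - 8*N))
E(227, -497) + F = (260 - 15*(-497) + 2*227)/(79 + 227 - 8*(-497)) - 260855 = (260 + 7455 + 454)/(79 + 227 + 3976) - 260855 = 8169/4282 - 260855 = -1116972941/4282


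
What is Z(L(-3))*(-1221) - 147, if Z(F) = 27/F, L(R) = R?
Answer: 10842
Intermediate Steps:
Z(L(-3))*(-1221) - 147 = (27/(-3))*(-1221) - 147 = (27*(-1/3))*(-1221) - 147 = -9*(-1221) - 147 = 10989 - 147 = 10842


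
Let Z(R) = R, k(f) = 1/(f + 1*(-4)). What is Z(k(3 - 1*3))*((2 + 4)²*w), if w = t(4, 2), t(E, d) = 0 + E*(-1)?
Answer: 36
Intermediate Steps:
t(E, d) = -E (t(E, d) = 0 - E = -E)
w = -4 (w = -1*4 = -4)
k(f) = 1/(-4 + f) (k(f) = 1/(f - 4) = 1/(-4 + f))
Z(k(3 - 1*3))*((2 + 4)²*w) = ((2 + 4)²*(-4))/(-4 + (3 - 1*3)) = (6²*(-4))/(-4 + (3 - 3)) = (36*(-4))/(-4 + 0) = -144/(-4) = -¼*(-144) = 36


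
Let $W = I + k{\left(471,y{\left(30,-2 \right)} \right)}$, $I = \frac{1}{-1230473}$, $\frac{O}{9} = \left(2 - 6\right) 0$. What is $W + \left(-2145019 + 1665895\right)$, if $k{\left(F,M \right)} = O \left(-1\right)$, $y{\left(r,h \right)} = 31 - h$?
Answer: $- \frac{589549145653}{1230473} \approx -4.7912 \cdot 10^{5}$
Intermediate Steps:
$O = 0$ ($O = 9 \left(2 - 6\right) 0 = 9 \left(\left(-4\right) 0\right) = 9 \cdot 0 = 0$)
$I = - \frac{1}{1230473} \approx -8.127 \cdot 10^{-7}$
$k{\left(F,M \right)} = 0$ ($k{\left(F,M \right)} = 0 \left(-1\right) = 0$)
$W = - \frac{1}{1230473}$ ($W = - \frac{1}{1230473} + 0 = - \frac{1}{1230473} \approx -8.127 \cdot 10^{-7}$)
$W + \left(-2145019 + 1665895\right) = - \frac{1}{1230473} + \left(-2145019 + 1665895\right) = - \frac{1}{1230473} - 479124 = - \frac{589549145653}{1230473}$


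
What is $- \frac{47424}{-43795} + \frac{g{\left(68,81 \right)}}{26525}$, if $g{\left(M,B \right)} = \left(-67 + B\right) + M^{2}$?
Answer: $\frac{15379398}{12228025} \approx 1.2577$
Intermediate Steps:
$g{\left(M,B \right)} = -67 + B + M^{2}$
$- \frac{47424}{-43795} + \frac{g{\left(68,81 \right)}}{26525} = - \frac{47424}{-43795} + \frac{-67 + 81 + 68^{2}}{26525} = \left(-47424\right) \left(- \frac{1}{43795}\right) + \left(-67 + 81 + 4624\right) \frac{1}{26525} = \frac{2496}{2305} + 4638 \cdot \frac{1}{26525} = \frac{2496}{2305} + \frac{4638}{26525} = \frac{15379398}{12228025}$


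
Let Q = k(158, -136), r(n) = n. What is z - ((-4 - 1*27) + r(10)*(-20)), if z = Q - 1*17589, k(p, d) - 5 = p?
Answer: -17195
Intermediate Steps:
k(p, d) = 5 + p
Q = 163 (Q = 5 + 158 = 163)
z = -17426 (z = 163 - 1*17589 = 163 - 17589 = -17426)
z - ((-4 - 1*27) + r(10)*(-20)) = -17426 - ((-4 - 1*27) + 10*(-20)) = -17426 - ((-4 - 27) - 200) = -17426 - (-31 - 200) = -17426 - 1*(-231) = -17426 + 231 = -17195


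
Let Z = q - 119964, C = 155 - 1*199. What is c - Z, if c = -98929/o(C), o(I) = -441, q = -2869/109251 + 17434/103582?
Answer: 33322500306590485/277252708509 ≈ 1.2019e+5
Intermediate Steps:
C = -44 (C = 155 - 199 = -44)
q = 803752588/5658218541 (q = -2869*1/109251 + 17434*(1/103582) = -2869/109251 + 8717/51791 = 803752588/5658218541 ≈ 0.14205)
c = 98929/441 (c = -98929/(-441) = -98929*(-1/441) = 98929/441 ≈ 224.33)
Z = -678781725299936/5658218541 (Z = 803752588/5658218541 - 119964 = -678781725299936/5658218541 ≈ -1.1996e+5)
c - Z = 98929/441 - 1*(-678781725299936/5658218541) = 98929/441 + 678781725299936/5658218541 = 33322500306590485/277252708509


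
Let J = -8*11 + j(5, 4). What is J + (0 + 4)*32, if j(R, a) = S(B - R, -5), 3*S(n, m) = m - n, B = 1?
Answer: 119/3 ≈ 39.667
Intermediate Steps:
S(n, m) = -n/3 + m/3 (S(n, m) = (m - n)/3 = -n/3 + m/3)
j(R, a) = -2 + R/3 (j(R, a) = -(1 - R)/3 + (⅓)*(-5) = (-⅓ + R/3) - 5/3 = -2 + R/3)
J = -265/3 (J = -8*11 + (-2 + (⅓)*5) = -88 + (-2 + 5/3) = -88 - ⅓ = -265/3 ≈ -88.333)
J + (0 + 4)*32 = -265/3 + (0 + 4)*32 = -265/3 + 4*32 = -265/3 + 128 = 119/3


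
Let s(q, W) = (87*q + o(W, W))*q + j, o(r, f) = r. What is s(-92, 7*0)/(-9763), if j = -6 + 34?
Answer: -736396/9763 ≈ -75.427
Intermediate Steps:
j = 28
s(q, W) = 28 + q*(W + 87*q) (s(q, W) = (87*q + W)*q + 28 = (W + 87*q)*q + 28 = q*(W + 87*q) + 28 = 28 + q*(W + 87*q))
s(-92, 7*0)/(-9763) = (28 + 87*(-92)² + (7*0)*(-92))/(-9763) = (28 + 87*8464 + 0*(-92))*(-1/9763) = (28 + 736368 + 0)*(-1/9763) = 736396*(-1/9763) = -736396/9763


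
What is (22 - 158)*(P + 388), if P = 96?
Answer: -65824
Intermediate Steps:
(22 - 158)*(P + 388) = (22 - 158)*(96 + 388) = -136*484 = -65824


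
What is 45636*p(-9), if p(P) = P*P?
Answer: 3696516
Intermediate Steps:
p(P) = P²
45636*p(-9) = 45636*(-9)² = 45636*81 = 3696516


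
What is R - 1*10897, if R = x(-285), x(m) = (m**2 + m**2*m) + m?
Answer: -23079082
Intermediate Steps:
x(m) = m + m**2 + m**3 (x(m) = (m**2 + m**3) + m = m + m**2 + m**3)
R = -23068185 (R = -285*(1 - 285 + (-285)**2) = -285*(1 - 285 + 81225) = -285*80941 = -23068185)
R - 1*10897 = -23068185 - 1*10897 = -23068185 - 10897 = -23079082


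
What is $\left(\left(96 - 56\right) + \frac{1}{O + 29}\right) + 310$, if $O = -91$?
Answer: $\frac{21699}{62} \approx 349.98$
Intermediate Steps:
$\left(\left(96 - 56\right) + \frac{1}{O + 29}\right) + 310 = \left(\left(96 - 56\right) + \frac{1}{-91 + 29}\right) + 310 = \left(40 + \frac{1}{-62}\right) + 310 = \left(40 - \frac{1}{62}\right) + 310 = \frac{2479}{62} + 310 = \frac{21699}{62}$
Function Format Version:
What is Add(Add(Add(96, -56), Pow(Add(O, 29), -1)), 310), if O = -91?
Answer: Rational(21699, 62) ≈ 349.98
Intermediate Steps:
Add(Add(Add(96, -56), Pow(Add(O, 29), -1)), 310) = Add(Add(Add(96, -56), Pow(Add(-91, 29), -1)), 310) = Add(Add(40, Pow(-62, -1)), 310) = Add(Add(40, Rational(-1, 62)), 310) = Add(Rational(2479, 62), 310) = Rational(21699, 62)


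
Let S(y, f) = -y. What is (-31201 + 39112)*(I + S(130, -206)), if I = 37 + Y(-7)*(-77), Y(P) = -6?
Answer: 2919159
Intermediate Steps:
I = 499 (I = 37 - 6*(-77) = 37 + 462 = 499)
(-31201 + 39112)*(I + S(130, -206)) = (-31201 + 39112)*(499 - 1*130) = 7911*(499 - 130) = 7911*369 = 2919159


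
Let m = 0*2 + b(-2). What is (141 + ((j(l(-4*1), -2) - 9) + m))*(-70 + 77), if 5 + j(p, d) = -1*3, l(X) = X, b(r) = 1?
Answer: 875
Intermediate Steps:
j(p, d) = -8 (j(p, d) = -5 - 1*3 = -5 - 3 = -8)
m = 1 (m = 0*2 + 1 = 0 + 1 = 1)
(141 + ((j(l(-4*1), -2) - 9) + m))*(-70 + 77) = (141 + ((-8 - 9) + 1))*(-70 + 77) = (141 + (-17 + 1))*7 = (141 - 16)*7 = 125*7 = 875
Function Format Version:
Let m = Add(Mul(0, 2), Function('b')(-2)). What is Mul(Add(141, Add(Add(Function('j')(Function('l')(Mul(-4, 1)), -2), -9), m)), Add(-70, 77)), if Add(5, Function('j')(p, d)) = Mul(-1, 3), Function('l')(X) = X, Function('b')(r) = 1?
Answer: 875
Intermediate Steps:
Function('j')(p, d) = -8 (Function('j')(p, d) = Add(-5, Mul(-1, 3)) = Add(-5, -3) = -8)
m = 1 (m = Add(Mul(0, 2), 1) = Add(0, 1) = 1)
Mul(Add(141, Add(Add(Function('j')(Function('l')(Mul(-4, 1)), -2), -9), m)), Add(-70, 77)) = Mul(Add(141, Add(Add(-8, -9), 1)), Add(-70, 77)) = Mul(Add(141, Add(-17, 1)), 7) = Mul(Add(141, -16), 7) = Mul(125, 7) = 875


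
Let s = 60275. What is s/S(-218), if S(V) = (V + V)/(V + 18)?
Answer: 3013750/109 ≈ 27649.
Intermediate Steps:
S(V) = 2*V/(18 + V) (S(V) = (2*V)/(18 + V) = 2*V/(18 + V))
s/S(-218) = 60275/((2*(-218)/(18 - 218))) = 60275/((2*(-218)/(-200))) = 60275/((2*(-218)*(-1/200))) = 60275/(109/50) = 60275*(50/109) = 3013750/109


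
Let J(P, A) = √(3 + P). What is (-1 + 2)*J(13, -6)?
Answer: 4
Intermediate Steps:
(-1 + 2)*J(13, -6) = (-1 + 2)*√(3 + 13) = 1*√16 = 1*4 = 4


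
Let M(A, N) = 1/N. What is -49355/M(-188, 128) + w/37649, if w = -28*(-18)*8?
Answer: -237845294528/37649 ≈ -6.3174e+6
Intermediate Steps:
w = 4032 (w = 504*8 = 4032)
-49355/M(-188, 128) + w/37649 = -49355/(1/128) + 4032/37649 = -49355/1/128 + 4032*(1/37649) = -49355*128 + 4032/37649 = -6317440 + 4032/37649 = -237845294528/37649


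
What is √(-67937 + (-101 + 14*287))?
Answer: 2*I*√16005 ≈ 253.02*I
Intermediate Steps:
√(-67937 + (-101 + 14*287)) = √(-67937 + (-101 + 4018)) = √(-67937 + 3917) = √(-64020) = 2*I*√16005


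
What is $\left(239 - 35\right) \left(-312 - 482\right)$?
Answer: $-161976$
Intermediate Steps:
$\left(239 - 35\right) \left(-312 - 482\right) = 204 \left(-312 - 482\right) = 204 \left(-794\right) = -161976$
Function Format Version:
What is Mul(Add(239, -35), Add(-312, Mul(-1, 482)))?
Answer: -161976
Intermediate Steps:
Mul(Add(239, -35), Add(-312, Mul(-1, 482))) = Mul(204, Add(-312, -482)) = Mul(204, -794) = -161976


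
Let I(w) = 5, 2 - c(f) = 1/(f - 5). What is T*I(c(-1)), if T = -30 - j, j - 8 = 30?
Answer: -340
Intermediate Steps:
j = 38 (j = 8 + 30 = 38)
c(f) = 2 - 1/(-5 + f) (c(f) = 2 - 1/(f - 5) = 2 - 1/(-5 + f))
T = -68 (T = -30 - 1*38 = -30 - 38 = -68)
T*I(c(-1)) = -68*5 = -340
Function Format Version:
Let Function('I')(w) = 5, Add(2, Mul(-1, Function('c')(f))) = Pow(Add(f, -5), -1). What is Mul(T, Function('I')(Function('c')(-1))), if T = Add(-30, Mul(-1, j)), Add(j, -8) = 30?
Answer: -340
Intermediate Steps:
j = 38 (j = Add(8, 30) = 38)
Function('c')(f) = Add(2, Mul(-1, Pow(Add(-5, f), -1))) (Function('c')(f) = Add(2, Mul(-1, Pow(Add(f, -5), -1))) = Add(2, Mul(-1, Pow(Add(-5, f), -1))))
T = -68 (T = Add(-30, Mul(-1, 38)) = Add(-30, -38) = -68)
Mul(T, Function('I')(Function('c')(-1))) = Mul(-68, 5) = -340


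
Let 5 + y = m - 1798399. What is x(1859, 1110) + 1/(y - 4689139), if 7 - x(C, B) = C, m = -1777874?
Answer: -15307552285/8265417 ≈ -1852.0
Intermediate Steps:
x(C, B) = 7 - C
y = -3576278 (y = -5 + (-1777874 - 1798399) = -5 - 3576273 = -3576278)
x(1859, 1110) + 1/(y - 4689139) = (7 - 1*1859) + 1/(-3576278 - 4689139) = (7 - 1859) + 1/(-8265417) = -1852 - 1/8265417 = -15307552285/8265417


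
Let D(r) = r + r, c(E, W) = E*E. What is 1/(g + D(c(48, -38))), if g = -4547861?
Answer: -1/4543253 ≈ -2.2011e-7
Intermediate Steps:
c(E, W) = E²
D(r) = 2*r
1/(g + D(c(48, -38))) = 1/(-4547861 + 2*48²) = 1/(-4547861 + 2*2304) = 1/(-4547861 + 4608) = 1/(-4543253) = -1/4543253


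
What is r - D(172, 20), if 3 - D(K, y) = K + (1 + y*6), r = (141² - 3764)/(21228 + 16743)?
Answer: 11027707/37971 ≈ 290.42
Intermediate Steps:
r = 16117/37971 (r = (19881 - 3764)/37971 = 16117*(1/37971) = 16117/37971 ≈ 0.42446)
D(K, y) = 2 - K - 6*y (D(K, y) = 3 - (K + (1 + y*6)) = 3 - (K + (1 + 6*y)) = 3 - (1 + K + 6*y) = 3 + (-1 - K - 6*y) = 2 - K - 6*y)
r - D(172, 20) = 16117/37971 - (2 - 1*172 - 6*20) = 16117/37971 - (2 - 172 - 120) = 16117/37971 - 1*(-290) = 16117/37971 + 290 = 11027707/37971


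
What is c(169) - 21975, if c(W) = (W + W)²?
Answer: 92269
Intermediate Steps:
c(W) = 4*W² (c(W) = (2*W)² = 4*W²)
c(169) - 21975 = 4*169² - 21975 = 4*28561 - 21975 = 114244 - 21975 = 92269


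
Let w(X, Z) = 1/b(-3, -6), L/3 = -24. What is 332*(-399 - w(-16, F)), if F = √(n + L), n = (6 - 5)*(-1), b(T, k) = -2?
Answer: -132302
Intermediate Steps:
L = -72 (L = 3*(-24) = -72)
n = -1 (n = 1*(-1) = -1)
F = I*√73 (F = √(-1 - 72) = √(-73) = I*√73 ≈ 8.544*I)
w(X, Z) = -½ (w(X, Z) = 1/(-2) = -½)
332*(-399 - w(-16, F)) = 332*(-399 - 1*(-½)) = 332*(-399 + ½) = 332*(-797/2) = -132302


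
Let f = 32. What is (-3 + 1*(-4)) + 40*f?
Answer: 1273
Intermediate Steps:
(-3 + 1*(-4)) + 40*f = (-3 + 1*(-4)) + 40*32 = (-3 - 4) + 1280 = -7 + 1280 = 1273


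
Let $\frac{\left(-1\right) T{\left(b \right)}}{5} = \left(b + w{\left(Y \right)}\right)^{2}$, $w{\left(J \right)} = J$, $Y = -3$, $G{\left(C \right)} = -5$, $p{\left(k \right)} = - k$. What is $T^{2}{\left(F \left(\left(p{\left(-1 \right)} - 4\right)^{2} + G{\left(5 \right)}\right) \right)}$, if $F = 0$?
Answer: $2025$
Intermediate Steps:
$T{\left(b \right)} = - 5 \left(-3 + b\right)^{2}$ ($T{\left(b \right)} = - 5 \left(b - 3\right)^{2} = - 5 \left(-3 + b\right)^{2}$)
$T^{2}{\left(F \left(\left(p{\left(-1 \right)} - 4\right)^{2} + G{\left(5 \right)}\right) \right)} = \left(- 5 \left(-3 + 0 \left(\left(\left(-1\right) \left(-1\right) - 4\right)^{2} - 5\right)\right)^{2}\right)^{2} = \left(- 5 \left(-3 + 0 \left(\left(1 - 4\right)^{2} - 5\right)\right)^{2}\right)^{2} = \left(- 5 \left(-3 + 0 \left(\left(-3\right)^{2} - 5\right)\right)^{2}\right)^{2} = \left(- 5 \left(-3 + 0 \left(9 - 5\right)\right)^{2}\right)^{2} = \left(- 5 \left(-3 + 0 \cdot 4\right)^{2}\right)^{2} = \left(- 5 \left(-3 + 0\right)^{2}\right)^{2} = \left(- 5 \left(-3\right)^{2}\right)^{2} = \left(\left(-5\right) 9\right)^{2} = \left(-45\right)^{2} = 2025$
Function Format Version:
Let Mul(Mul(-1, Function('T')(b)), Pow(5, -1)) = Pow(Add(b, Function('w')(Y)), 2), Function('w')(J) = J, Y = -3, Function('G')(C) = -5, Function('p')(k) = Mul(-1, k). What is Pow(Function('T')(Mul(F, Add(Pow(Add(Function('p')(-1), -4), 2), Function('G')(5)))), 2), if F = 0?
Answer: 2025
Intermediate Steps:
Function('T')(b) = Mul(-5, Pow(Add(-3, b), 2)) (Function('T')(b) = Mul(-5, Pow(Add(b, -3), 2)) = Mul(-5, Pow(Add(-3, b), 2)))
Pow(Function('T')(Mul(F, Add(Pow(Add(Function('p')(-1), -4), 2), Function('G')(5)))), 2) = Pow(Mul(-5, Pow(Add(-3, Mul(0, Add(Pow(Add(Mul(-1, -1), -4), 2), -5))), 2)), 2) = Pow(Mul(-5, Pow(Add(-3, Mul(0, Add(Pow(Add(1, -4), 2), -5))), 2)), 2) = Pow(Mul(-5, Pow(Add(-3, Mul(0, Add(Pow(-3, 2), -5))), 2)), 2) = Pow(Mul(-5, Pow(Add(-3, Mul(0, Add(9, -5))), 2)), 2) = Pow(Mul(-5, Pow(Add(-3, Mul(0, 4)), 2)), 2) = Pow(Mul(-5, Pow(Add(-3, 0), 2)), 2) = Pow(Mul(-5, Pow(-3, 2)), 2) = Pow(Mul(-5, 9), 2) = Pow(-45, 2) = 2025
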